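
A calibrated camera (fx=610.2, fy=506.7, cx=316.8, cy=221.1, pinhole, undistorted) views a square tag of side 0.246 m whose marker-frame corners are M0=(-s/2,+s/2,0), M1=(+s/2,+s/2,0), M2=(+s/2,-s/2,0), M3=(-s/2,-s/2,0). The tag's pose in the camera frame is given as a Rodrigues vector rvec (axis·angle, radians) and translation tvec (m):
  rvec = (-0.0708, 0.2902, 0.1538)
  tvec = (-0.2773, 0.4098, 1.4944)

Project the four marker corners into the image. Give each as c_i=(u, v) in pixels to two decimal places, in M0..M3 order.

c0=(151.25, 391.88) c1=(240.91, 412.34) c2=(258.03, 326.92) c3=(168.25, 310.58)

Intrinsics K: fx=610.2, fy=506.7, cx=316.8, cy=221.1
Marker side s = 0.246 m; corners in marker frame (Z=0):
  M0 = (-0.1230, +0.1230, 0)
  M1 = (+0.1230, +0.1230, 0)
  M2 = (+0.1230, -0.1230, 0)
  M3 = (-0.1230, -0.1230, 0)
rvec = (-0.0708, 0.2902, 0.1538), |rvec| = θ = 0.33598 rad = 19.250°
Rodrigues: sinθ=0.32970, 1−cosθ=0.05591; R = I + sinθ·[k]× + (1−cosθ)·[k]×²:
    [+0.94657 -0.16110 +0.27938]
    [+0.14075 +0.98580 +0.09158]
    [-0.29016 -0.04737 +0.95580]
t = (-0.2773, 0.4098, 1.4944) m
M0: Pc = R·M0+t = (-0.41354, +0.51374, +1.52426); u = 610.2·(-0.41354)/1.52426 + 316.8 = 151.2485, v = 506.7·(+0.51374)/1.52426 + 221.1 = 391.8794
M1: Pc = R·M1+t = (-0.18069, +0.54837, +1.45288); u = 610.2·(-0.18069)/1.45288 + 316.8 = 240.9128, v = 506.7·(+0.54837)/1.45288 + 221.1 = 412.3450
M2: Pc = R·M2+t = (-0.14106, +0.30586, +1.46454); u = 610.2·(-0.14106)/1.46454 + 316.8 = 258.0287, v = 506.7·(+0.30586)/1.46454 + 221.1 = 326.9208
M3: Pc = R·M3+t = (-0.37391, +0.27123, +1.53592); u = 610.2·(-0.37391)/1.53592 + 316.8 = 168.2492, v = 506.7·(+0.27123)/1.53592 + 221.1 = 310.5805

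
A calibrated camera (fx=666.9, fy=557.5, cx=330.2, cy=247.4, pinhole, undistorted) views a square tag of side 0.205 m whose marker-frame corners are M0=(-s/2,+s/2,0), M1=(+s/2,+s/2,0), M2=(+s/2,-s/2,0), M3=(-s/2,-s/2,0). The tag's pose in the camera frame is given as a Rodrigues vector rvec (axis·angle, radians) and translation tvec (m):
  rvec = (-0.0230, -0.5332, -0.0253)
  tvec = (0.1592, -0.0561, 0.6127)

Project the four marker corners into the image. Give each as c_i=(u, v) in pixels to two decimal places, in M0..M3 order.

Intrinsics K: fx=666.9, fy=557.5, cx=330.2, cy=247.4
Marker side s = 0.205 m; corners in marker frame (Z=0):
  M0 = (-0.1025, +0.1025, 0)
  M1 = (+0.1025, +0.1025, 0)
  M2 = (+0.1025, -0.1025, 0)
  M3 = (-0.1025, -0.1025, 0)
rvec = (-0.0230, -0.5332, -0.0253), |rvec| = θ = 0.53430 rad = 30.613°
Rodrigues: sinθ=0.50923, 1−cosθ=0.13937; R = I + sinθ·[k]× + (1−cosθ)·[k]×²:
    [+0.86089 +0.03010 -0.50791]
    [-0.01813 +0.99943 +0.02851]
    [+0.50847 -0.01534 +0.86094]
t = (0.1592, -0.0561, 0.6127) m
M0: Pc = R·M0+t = (+0.07404, +0.04820, +0.55901); u = 666.9·(+0.07404)/0.55901 + 330.2 = 418.5353, v = 557.5·(+0.04820)/0.55901 + 247.4 = 295.4693
M1: Pc = R·M1+t = (+0.25053, +0.04448, +0.66325); u = 666.9·(+0.25053)/0.66325 + 330.2 = 582.1060, v = 557.5·(+0.04448)/0.66325 + 247.4 = 284.7912
M2: Pc = R·M2+t = (+0.24436, -0.16040, +0.66639); u = 666.9·(+0.24436)/0.66639 + 330.2 = 574.7423, v = 557.5·(-0.16040)/0.66639 + 247.4 = 113.2104
M3: Pc = R·M3+t = (+0.06787, -0.15668, +0.56215); u = 666.9·(+0.06787)/0.56215 + 330.2 = 410.7209, v = 557.5·(-0.15668)/0.56215 + 247.4 = 92.0134

c0=(418.54, 295.47) c1=(582.11, 284.79) c2=(574.74, 113.21) c3=(410.72, 92.01)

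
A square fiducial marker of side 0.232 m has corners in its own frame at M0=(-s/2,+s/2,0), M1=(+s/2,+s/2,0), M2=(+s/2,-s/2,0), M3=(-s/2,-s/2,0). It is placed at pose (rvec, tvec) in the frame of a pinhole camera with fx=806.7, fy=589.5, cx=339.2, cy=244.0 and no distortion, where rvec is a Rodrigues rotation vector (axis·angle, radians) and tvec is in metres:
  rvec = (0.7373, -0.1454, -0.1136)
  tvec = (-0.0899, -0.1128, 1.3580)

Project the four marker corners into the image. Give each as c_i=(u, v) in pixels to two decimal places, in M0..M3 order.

c0=(227.17, 240.00) c1=(356.06, 225.50) c2=(350.58, 145.35) c3=(205.67, 160.29)

Intrinsics K: fx=806.7, fy=589.5, cx=339.2, cy=244.0
Marker side s = 0.232 m; corners in marker frame (Z=0):
  M0 = (-0.1160, +0.1160, 0)
  M1 = (+0.1160, +0.1160, 0)
  M2 = (+0.1160, -0.1160, 0)
  M3 = (-0.1160, -0.1160, 0)
rvec = (0.7373, -0.1454, -0.1136), |rvec| = θ = 0.76004 rad = 43.547°
Rodrigues: sinθ=0.68895, 1−cosθ=0.27519; R = I + sinθ·[k]× + (1−cosθ)·[k]×²:
    [+0.98378 +0.05190 -0.17170]
    [-0.15405 +0.73488 -0.66047]
    [+0.09190 +0.67621 +0.73096]
t = (-0.0899, -0.1128, 1.3580) m
M0: Pc = R·M0+t = (-0.19800, -0.00968, +1.42578); u = 806.7·(-0.19800)/1.42578 + 339.2 = 227.1737, v = 589.5·(-0.00968)/1.42578 + 244.0 = 239.9959
M1: Pc = R·M1+t = (+0.03024, -0.04542, +1.44710); u = 806.7·(+0.03024)/1.44710 + 339.2 = 356.0573, v = 589.5·(-0.04542)/1.44710 + 244.0 = 225.4962
M2: Pc = R·M2+t = (+0.01820, -0.21592, +1.29022); u = 806.7·(+0.01820)/1.29022 + 339.2 = 350.5780, v = 589.5·(-0.21592)/1.29022 + 244.0 = 145.3485
M3: Pc = R·M3+t = (-0.21004, -0.18018, +1.26890); u = 806.7·(-0.21004)/1.26890 + 339.2 = 205.6679, v = 589.5·(-0.18018)/1.26890 + 244.0 = 160.2941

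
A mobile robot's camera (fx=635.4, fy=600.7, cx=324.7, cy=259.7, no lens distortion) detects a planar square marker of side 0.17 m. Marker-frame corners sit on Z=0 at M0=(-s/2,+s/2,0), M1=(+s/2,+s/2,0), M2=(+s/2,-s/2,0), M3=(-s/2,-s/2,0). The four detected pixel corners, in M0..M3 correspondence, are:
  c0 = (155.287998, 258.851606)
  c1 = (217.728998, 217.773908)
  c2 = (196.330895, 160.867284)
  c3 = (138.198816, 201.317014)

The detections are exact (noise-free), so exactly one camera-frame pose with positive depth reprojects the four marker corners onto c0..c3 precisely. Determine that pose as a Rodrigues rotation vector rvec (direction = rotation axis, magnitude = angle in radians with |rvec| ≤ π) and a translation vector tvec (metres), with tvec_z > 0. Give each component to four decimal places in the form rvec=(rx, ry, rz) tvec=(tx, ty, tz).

rvec=(-0.4364, 0.3963, -0.4813) tvec=(-0.3165, -0.1139, 1.3535)

Intrinsics K: fx=635.4, fy=600.7, cx=324.7, cy=259.7
Marker side s = 0.17 m; corners in marker frame (Z=0):
  M0 = (-0.0850, +0.0850, 0)
  M1 = (+0.0850, +0.0850, 0)
  M2 = (+0.0850, -0.0850, 0)
  M3 = (-0.0850, -0.0850, 0)
Detected image corners:
  c0 = (155.287998, 258.851606) px
  c1 = (217.728998, 217.773908) px
  c2 = (196.330895, 160.867284) px
  c3 = (138.198816, 201.317014) px
Planar DLT: solve 8×8 A·h = b for H (H[2,2]=1):
  H  [+320.37828 +49.43091 +176.10232]
  H  [-279.87339 +261.26938 +209.16025]
  H  [-0.19143 -0.35933 +1.00000]
B = K⁻¹H; ‖b₁‖=0.738851, ‖b₂‖=0.738851; λ = 2/(‖b₁‖+‖b₂‖) = 1.353452, sign → tz>0 ⇒ λ=+1.353452
r₁ = λ·B[:,0] = (+0.81483,-0.51858,-0.25909); r₂ = λ·B[:,1] = (+0.35382,+0.79893,-0.48634)
r₃ = r₁×r₂ = (+0.45920,+0.30461,+0.83447); SVD([r₁ r₂ r₃]) → R = UVᵀ:
  R  [+0.81483 +0.35382 +0.45920]
  R  [-0.51858 +0.79893 +0.30461]
  R  [-0.25909 -0.48634 +0.83447]
t = (-0.31652, -0.11387, +1.35345) m
tr R = 2.448236; θ = arccos((tr R − 1)/2) = 0.761042 rad = 43.604°
axis k = ((R−Rᵀ)₃₂, (R−Rᵀ)₁₃, (R−Rᵀ)₂₁) / (2 sinθ) = (-0.573420, +0.520744, -0.632467)
rvec = θ·k = (-0.436396, +0.396308, -0.481334)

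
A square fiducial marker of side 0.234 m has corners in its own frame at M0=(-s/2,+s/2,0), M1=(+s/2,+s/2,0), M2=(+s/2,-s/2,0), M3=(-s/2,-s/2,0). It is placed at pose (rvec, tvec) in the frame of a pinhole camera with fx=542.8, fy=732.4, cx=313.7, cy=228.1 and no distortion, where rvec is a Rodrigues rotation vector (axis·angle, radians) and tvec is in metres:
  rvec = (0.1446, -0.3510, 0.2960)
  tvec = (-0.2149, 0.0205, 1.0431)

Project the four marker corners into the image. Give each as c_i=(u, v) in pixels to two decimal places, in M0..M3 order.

Intrinsics K: fx=542.8, fy=732.4, cx=313.7, cy=228.1
Marker side s = 0.234 m; corners in marker frame (Z=0):
  M0 = (-0.1170, +0.1170, 0)
  M1 = (+0.1170, +0.1170, 0)
  M2 = (+0.1170, -0.1170, 0)
  M3 = (-0.1170, -0.1170, 0)
rvec = (0.1446, -0.3510, 0.2960), |rvec| = θ = 0.48138 rad = 27.581°
Rodrigues: sinθ=0.46300, 1−cosθ=0.11364; R = I + sinθ·[k]× + (1−cosθ)·[k]×²:
    [+0.89661 -0.30959 -0.31661]
    [+0.25981 +0.94678 -0.19003]
    [+0.35859 +0.08813 +0.92933]
t = (-0.2149, 0.0205, 1.0431) m
M0: Pc = R·M0+t = (-0.35603, +0.10088, +1.01146); u = 542.8·(-0.35603)/1.01146 + 313.7 = 122.6380, v = 732.4·(+0.10088)/1.01146 + 228.1 = 301.1443
M1: Pc = R·M1+t = (-0.14622, +0.16167, +1.09537); u = 542.8·(-0.14622)/1.09537 + 313.7 = 241.2425, v = 732.4·(+0.16167)/1.09537 + 228.1 = 336.1986
M2: Pc = R·M2+t = (-0.07377, -0.05988, +1.07474); u = 542.8·(-0.07377)/1.07474 + 313.7 = 276.4402, v = 732.4·(-0.05988)/1.07474 + 228.1 = 187.2971
M3: Pc = R·M3+t = (-0.28358, -0.12067, +0.99083); u = 542.8·(-0.28358)/0.99083 + 313.7 = 158.3481, v = 732.4·(-0.12067)/0.99083 + 228.1 = 138.9033

c0=(122.64, 301.14) c1=(241.24, 336.20) c2=(276.44, 187.30) c3=(158.35, 138.90)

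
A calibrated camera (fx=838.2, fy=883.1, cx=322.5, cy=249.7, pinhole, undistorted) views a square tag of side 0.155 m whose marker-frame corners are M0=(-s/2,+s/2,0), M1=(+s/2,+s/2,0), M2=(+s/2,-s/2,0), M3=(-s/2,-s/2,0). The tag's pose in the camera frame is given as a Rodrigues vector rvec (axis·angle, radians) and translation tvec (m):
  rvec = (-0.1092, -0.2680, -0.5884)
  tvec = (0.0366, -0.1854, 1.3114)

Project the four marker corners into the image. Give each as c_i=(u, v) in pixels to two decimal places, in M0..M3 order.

c0=(334.36, 194.85) c1=(411.90, 141.83) c2=(357.02, 57.34) c3=(277.87, 107.35)

Intrinsics K: fx=838.2, fy=883.1, cx=322.5, cy=249.7
Marker side s = 0.155 m; corners in marker frame (Z=0):
  M0 = (-0.0775, +0.0775, 0)
  M1 = (+0.0775, +0.0775, 0)
  M2 = (+0.0775, -0.0775, 0)
  M3 = (-0.0775, -0.0775, 0)
rvec = (-0.1092, -0.2680, -0.5884), |rvec| = θ = 0.65572 rad = 37.570°
Rodrigues: sinθ=0.60973, 1−cosθ=0.20739; R = I + sinθ·[k]× + (1−cosθ)·[k]×²:
    [+0.79836 +0.56125 -0.21821]
    [-0.53302 +0.82726 +0.17760]
    [+0.28020 -0.02548 +0.95960]
t = (0.0366, -0.1854, 1.3114) m
M0: Pc = R·M0+t = (+0.01822, -0.07998, +1.28771); u = 838.2·(+0.01822)/1.28771 + 322.5 = 334.3621, v = 883.1·(-0.07998)/1.28771 + 249.7 = 194.8511
M1: Pc = R·M1+t = (+0.14197, -0.16260, +1.33114); u = 838.2·(+0.14197)/1.33114 + 322.5 = 411.8964, v = 883.1·(-0.16260)/1.33114 + 249.7 = 141.8309
M2: Pc = R·M2+t = (+0.05498, -0.29082, +1.33509); u = 838.2·(+0.05498)/1.33509 + 322.5 = 357.0155, v = 883.1·(-0.29082)/1.33509 + 249.7 = 57.3354
M3: Pc = R·M3+t = (-0.06877, -0.20820, +1.29166); u = 838.2·(-0.06877)/1.29166 + 322.5 = 277.8730, v = 883.1·(-0.20820)/1.29166 + 249.7 = 107.3525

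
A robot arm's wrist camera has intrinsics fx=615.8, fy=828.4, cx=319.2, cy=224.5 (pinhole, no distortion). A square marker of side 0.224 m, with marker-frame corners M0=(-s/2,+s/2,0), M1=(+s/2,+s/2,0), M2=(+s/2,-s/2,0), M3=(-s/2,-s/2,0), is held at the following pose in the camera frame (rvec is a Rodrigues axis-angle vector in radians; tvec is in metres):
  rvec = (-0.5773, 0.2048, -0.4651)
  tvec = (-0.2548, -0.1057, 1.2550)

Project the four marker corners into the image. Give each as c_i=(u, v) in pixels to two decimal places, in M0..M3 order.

c0=(158.69, 245.53) c1=(259.05, 171.09) c2=(226.57, 71.83) c3=(136.16, 140.09)

Intrinsics K: fx=615.8, fy=828.4, cx=319.2, cy=224.5
Marker side s = 0.224 m; corners in marker frame (Z=0):
  M0 = (-0.1120, +0.1120, 0)
  M1 = (+0.1120, +0.1120, 0)
  M2 = (+0.1120, -0.1120, 0)
  M3 = (-0.1120, -0.1120, 0)
rvec = (-0.5773, 0.2048, -0.4651), |rvec| = θ = 0.76911 rad = 44.067°
Rodrigues: sinθ=0.69550, 1−cosθ=0.28147; R = I + sinθ·[k]× + (1−cosθ)·[k]×²:
    [+0.87711 +0.36433 +0.31296]
    [-0.47684 +0.73849 +0.47672]
    [-0.05744 -0.56737 +0.82146]
t = (-0.2548, -0.1057, 1.2550) m
M0: Pc = R·M0+t = (-0.31223, +0.03042, +1.19789); u = 615.8·(-0.31223)/1.19789 + 319.2 = 158.6904, v = 828.4·(+0.03042)/1.19789 + 224.5 = 245.5346
M1: Pc = R·M1+t = (-0.11576, -0.07640, +1.18502); u = 615.8·(-0.11576)/1.18502 + 319.2 = 259.0454, v = 828.4·(-0.07640)/1.18502 + 224.5 = 171.0948
M2: Pc = R·M2+t = (-0.19737, -0.24182, +1.31211); u = 615.8·(-0.19737)/1.31211 + 319.2 = 226.5713, v = 828.4·(-0.24182)/1.31211 + 224.5 = 71.8295
M3: Pc = R·M3+t = (-0.39384, -0.13500, +1.32498); u = 615.8·(-0.39384)/1.32498 + 319.2 = 136.1576, v = 828.4·(-0.13500)/1.32498 + 224.5 = 140.0930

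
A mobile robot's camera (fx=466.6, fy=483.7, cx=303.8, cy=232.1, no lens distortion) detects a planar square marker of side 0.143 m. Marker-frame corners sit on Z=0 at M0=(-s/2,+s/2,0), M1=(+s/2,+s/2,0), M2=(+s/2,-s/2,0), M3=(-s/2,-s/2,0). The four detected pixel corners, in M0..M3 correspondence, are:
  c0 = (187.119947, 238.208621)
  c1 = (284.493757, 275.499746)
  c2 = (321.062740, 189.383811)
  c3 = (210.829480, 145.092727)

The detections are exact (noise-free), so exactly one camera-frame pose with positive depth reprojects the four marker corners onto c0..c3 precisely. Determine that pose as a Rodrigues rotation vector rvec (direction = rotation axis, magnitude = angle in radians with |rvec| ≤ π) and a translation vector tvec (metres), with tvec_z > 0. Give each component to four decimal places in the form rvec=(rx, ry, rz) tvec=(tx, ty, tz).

rvec=(0.5925, 0.0273, 0.3752) tvec=(-0.0695, -0.0213, 0.6075)

Intrinsics K: fx=466.6, fy=483.7, cx=303.8, cy=232.1
Marker side s = 0.143 m; corners in marker frame (Z=0):
  M0 = (-0.0715, +0.0715, 0)
  M1 = (+0.0715, +0.0715, 0)
  M2 = (+0.0715, -0.0715, 0)
  M3 = (-0.0715, -0.0715, 0)
Detected image corners:
  c0 = (187.119947, 238.208621) px
  c1 = (284.493757, 275.499746) px
  c2 = (321.062740, 189.383811) px
  c3 = (210.829480, 145.092727) px
Planar DLT: solve 8×8 A·h = b for H (H[2,2]=1):
  H  [+756.64892 +15.91513 +250.39898]
  H  [+312.11876 +818.40863 +215.14216]
  H  [+0.13417 +0.90527 +1.00000]
B = K⁻¹H; ‖b₁‖=1.646027, ‖b₂‖=1.646027; λ = 2/(‖b₁‖+‖b₂‖) = 0.607523, sign → tz>0 ⇒ λ=+0.607523
r₁ = λ·B[:,0] = (+0.93210,+0.35291,+0.08151); r₂ = λ·B[:,1] = (-0.33736,+0.76401,+0.54997)
r₃ = r₁×r₂ = (+0.13181,-0.54013,+0.83120); SVD([r₁ r₂ r₃]) → R = UVᵀ:
  R  [+0.93210 -0.33736 +0.13181]
  R  [+0.35291 +0.76401 -0.54013]
  R  [+0.08151 +0.54997 +0.83120]
t = (-0.06953, -0.02130, +0.60752) m
tr R = 2.527313; θ = arccos((tr R − 1)/2) = 0.701839 rad = 40.212°
axis k = ((R−Rᵀ)₃₂, (R−Rᵀ)₁₃, (R−Rᵀ)₂₁) / (2 sinθ) = (+0.844223, +0.038954, +0.534574)
rvec = θ·k = (+0.592509, +0.027340, +0.375185)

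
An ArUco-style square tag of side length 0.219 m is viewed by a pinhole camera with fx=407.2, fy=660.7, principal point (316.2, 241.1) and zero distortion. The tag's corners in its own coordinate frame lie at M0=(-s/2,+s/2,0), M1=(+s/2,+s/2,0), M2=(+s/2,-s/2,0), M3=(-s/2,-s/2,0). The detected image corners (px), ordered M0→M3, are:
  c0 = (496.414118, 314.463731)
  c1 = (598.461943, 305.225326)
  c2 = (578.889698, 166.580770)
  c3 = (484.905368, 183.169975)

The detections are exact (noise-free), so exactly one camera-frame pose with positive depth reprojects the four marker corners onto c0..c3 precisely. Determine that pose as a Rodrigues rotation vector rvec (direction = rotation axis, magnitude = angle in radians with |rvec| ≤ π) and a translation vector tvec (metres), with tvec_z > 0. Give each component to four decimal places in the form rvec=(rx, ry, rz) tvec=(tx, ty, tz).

Intrinsics K: fx=407.2, fy=660.7, cx=316.2, cy=241.1
Marker side s = 0.219 m; corners in marker frame (Z=0):
  M0 = (-0.1095, +0.1095, 0)
  M1 = (+0.1095, +0.1095, 0)
  M2 = (+0.1095, -0.1095, 0)
  M3 = (-0.1095, -0.1095, 0)
Detected image corners:
  c0 = (496.414118, 314.463731) px
  c1 = (598.461943, 305.225326) px
  c2 = (578.889698, 166.580770) px
  c3 = (484.905368, 183.169975) px
Planar DLT: solve 8×8 A·h = b for H (H[2,2]=1):
  H  [+295.58378 -108.33916 +537.88138]
  H  [-127.52800 +535.51392 +240.11080]
  H  [-0.28038 -0.33119 +1.00000]
B = K⁻¹H; ‖b₁‖=0.988556, ‖b₂‖=0.988556; λ = 2/(‖b₁‖+‖b₂‖) = 1.011576, sign → tz>0 ⇒ λ=+1.011576
r₁ = λ·B[:,0] = (+0.95454,-0.09176,-0.28362); r₂ = λ·B[:,1] = (-0.00898,+0.94217,-0.33503)
r₃ = r₁×r₂ = (+0.29796,+0.32234,+0.89851); SVD([r₁ r₂ r₃]) → R = UVᵀ:
  R  [+0.95454 -0.00898 +0.29796]
  R  [-0.09176 +0.94217 +0.32234]
  R  [-0.28362 -0.33503 +0.89851]
t = (+0.55071, -0.00151, +1.01158) m
tr R = 2.795208; θ = arccos((tr R − 1)/2) = 0.456493 rad = 26.155°
axis k = ((R−Rᵀ)₃₂, (R−Rᵀ)₁₃, (R−Rᵀ)₂₁) / (2 sinθ) = (-0.745654, +0.659686, -0.093890)
rvec = θ·k = (-0.340386, +0.301142, -0.042860)

rvec=(-0.3404, 0.3011, -0.0429) tvec=(0.5507, -0.0015, 1.0116)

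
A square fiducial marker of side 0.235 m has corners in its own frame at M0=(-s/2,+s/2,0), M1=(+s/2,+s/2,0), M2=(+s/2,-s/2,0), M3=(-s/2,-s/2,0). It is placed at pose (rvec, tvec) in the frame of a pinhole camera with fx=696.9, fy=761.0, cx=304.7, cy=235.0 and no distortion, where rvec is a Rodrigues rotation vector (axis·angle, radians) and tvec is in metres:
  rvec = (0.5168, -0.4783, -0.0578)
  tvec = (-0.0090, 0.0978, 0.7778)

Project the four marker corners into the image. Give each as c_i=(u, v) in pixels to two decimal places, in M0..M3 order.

Intrinsics K: fx=696.9, fy=761.0, cx=304.7, cy=235.0
Marker side s = 0.235 m; corners in marker frame (Z=0):
  M0 = (-0.1175, +0.1175, 0)
  M1 = (+0.1175, +0.1175, 0)
  M2 = (+0.1175, -0.1175, 0)
  M3 = (-0.1175, -0.1175, 0)
rvec = (0.5168, -0.4783, -0.0578), |rvec| = θ = 0.70654 rad = 40.482°
Rodrigues: sinθ=0.64920, 1−cosθ=0.23939; R = I + sinθ·[k]× + (1−cosθ)·[k]×²:
    [+0.88869 -0.06543 -0.45381]
    [-0.17165 +0.87032 -0.46161]
    [+0.42516 +0.48812 +0.76222]
t = (-0.0090, 0.0978, 0.7778) m
M0: Pc = R·M0+t = (-0.12111, +0.22023, +0.78520); u = 696.9·(-0.12111)/0.78520 + 304.7 = 197.2101, v = 761.0·(+0.22023)/0.78520 + 235.0 = 448.4442
M1: Pc = R·M1+t = (+0.08773, +0.17989, +0.88511); u = 696.9·(+0.08773)/0.88511 + 304.7 = 373.7780, v = 761.0·(+0.17989)/0.88511 + 235.0 = 389.6694
M2: Pc = R·M2+t = (+0.10311, -0.02463, +0.77040); u = 696.9·(+0.10311)/0.77040 + 304.7 = 397.9715, v = 761.0·(-0.02463)/0.77040 + 235.0 = 210.6696
M3: Pc = R·M3+t = (-0.10573, +0.01571, +0.67049); u = 696.9·(-0.10573)/0.67049 + 304.7 = 194.8014, v = 761.0·(+0.01571)/0.67049 + 235.0 = 252.8259

c0=(197.21, 448.44) c1=(373.78, 389.67) c2=(397.97, 210.67) c3=(194.80, 252.83)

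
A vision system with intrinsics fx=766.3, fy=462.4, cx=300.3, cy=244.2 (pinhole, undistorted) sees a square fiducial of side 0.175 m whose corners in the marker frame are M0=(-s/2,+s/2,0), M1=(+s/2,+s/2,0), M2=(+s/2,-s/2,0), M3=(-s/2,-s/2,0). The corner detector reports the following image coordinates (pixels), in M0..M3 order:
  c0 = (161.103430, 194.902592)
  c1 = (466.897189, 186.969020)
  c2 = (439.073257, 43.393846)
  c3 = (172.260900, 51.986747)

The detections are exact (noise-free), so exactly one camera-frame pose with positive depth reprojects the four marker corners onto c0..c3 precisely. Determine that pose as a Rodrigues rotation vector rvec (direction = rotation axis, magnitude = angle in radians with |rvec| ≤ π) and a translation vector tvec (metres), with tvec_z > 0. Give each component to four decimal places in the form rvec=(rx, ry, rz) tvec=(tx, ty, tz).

Intrinsics K: fx=766.3, fy=462.4, cx=300.3, cy=244.2
Marker side s = 0.175 m; corners in marker frame (Z=0):
  M0 = (-0.0875, +0.0875, 0)
  M1 = (+0.0875, +0.0875, 0)
  M2 = (+0.0875, -0.0875, 0)
  M3 = (-0.0875, -0.0875, 0)
Detected image corners:
  c0 = (161.103430, 194.902592) px
  c1 = (466.897189, 186.969020) px
  c2 = (439.073257, 43.393846) px
  c3 = (172.260900, 51.986747) px
Planar DLT: solve 8×8 A·h = b for H (H[2,2]=1):
  H  [+1606.43769 -193.49150 +308.66067]
  H  [-55.82518 +725.95233 +114.47583]
  H  [-0.07106 -0.77596 +1.00000]
B = K⁻¹H; ‖b₁‖=2.127021, ‖b₂‖=2.127021; λ = 2/(‖b₁‖+‖b₂‖) = 0.470141, sign → tz>0 ⇒ λ=+0.470141
r₁ = λ·B[:,0] = (+0.99868,-0.03912,-0.03341); r₂ = λ·B[:,1] = (+0.02425,+0.93077,-0.36481)
r₃ = r₁×r₂ = (+0.04537,+0.36352,+0.93048); SVD([r₁ r₂ r₃]) → R = UVᵀ:
  R  [+0.99868 +0.02425 +0.04537]
  R  [-0.03912 +0.93077 +0.36352]
  R  [-0.03341 -0.36481 +0.93048]
t = (+0.00513, -0.13190, +0.47014) m
tr R = 2.859925; θ = arccos((tr R − 1)/2) = 0.376485 rad = 21.571°
axis k = ((R−Rᵀ)₃₂, (R−Rᵀ)₁₃, (R−Rᵀ)₂₁) / (2 sinθ) = (-0.990503, +0.107134, -0.086177)
rvec = θ·k = (-0.372910, +0.040334, -0.032445)

rvec=(-0.3729, 0.0403, -0.0324) tvec=(0.0051, -0.1319, 0.4701)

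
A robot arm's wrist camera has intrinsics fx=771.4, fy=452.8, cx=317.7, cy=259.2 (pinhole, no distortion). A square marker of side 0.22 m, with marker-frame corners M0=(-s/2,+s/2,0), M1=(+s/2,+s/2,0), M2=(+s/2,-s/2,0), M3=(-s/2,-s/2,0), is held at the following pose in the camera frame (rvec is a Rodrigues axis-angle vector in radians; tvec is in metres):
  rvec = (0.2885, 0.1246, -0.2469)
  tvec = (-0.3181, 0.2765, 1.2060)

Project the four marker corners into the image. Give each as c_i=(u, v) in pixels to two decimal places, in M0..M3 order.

Intrinsics K: fx=771.4, fy=452.8, cx=317.7, cy=259.2
Marker side s = 0.22 m; corners in marker frame (Z=0):
  M0 = (-0.1100, +0.1100, 0)
  M1 = (+0.1100, +0.1100, 0)
  M2 = (+0.1100, -0.1100, 0)
  M3 = (-0.1100, -0.1100, 0)
rvec = (0.2885, 0.1246, -0.2469), |rvec| = θ = 0.39965 rad = 22.898°
Rodrigues: sinθ=0.38909, 1−cosθ=0.07880; R = I + sinθ·[k]× + (1−cosθ)·[k]×²:
    [+0.96226 +0.25812 +0.08617]
    [-0.22264 +0.92886 -0.29606]
    [-0.15645 +0.26570 +0.95128]
t = (-0.3181, 0.2765, 1.2060) m
M0: Pc = R·M0+t = (-0.39556, +0.40317, +1.25244); u = 771.4·(-0.39556)/1.25244 + 317.7 = 74.0693, v = 452.8·(+0.40317)/1.25244 + 259.2 = 404.9584
M1: Pc = R·M1+t = (-0.18386, +0.35418, +1.21802); u = 771.4·(-0.18386)/1.21802 + 317.7 = 201.2581, v = 452.8·(+0.35418)/1.21802 + 259.2 = 390.8683
M2: Pc = R·M2+t = (-0.24064, +0.14983, +1.15956); u = 771.4·(-0.24064)/1.15956 + 317.7 = 157.6116, v = 452.8·(+0.14983)/1.15956 + 259.2 = 317.7092
M3: Pc = R·M3+t = (-0.45234, +0.19882, +1.19398); u = 771.4·(-0.45234)/1.19398 + 317.7 = 25.4542, v = 452.8·(+0.19882)/1.19398 + 259.2 = 334.5982

c0=(74.07, 404.96) c1=(201.26, 390.87) c2=(157.61, 317.71) c3=(25.45, 334.60)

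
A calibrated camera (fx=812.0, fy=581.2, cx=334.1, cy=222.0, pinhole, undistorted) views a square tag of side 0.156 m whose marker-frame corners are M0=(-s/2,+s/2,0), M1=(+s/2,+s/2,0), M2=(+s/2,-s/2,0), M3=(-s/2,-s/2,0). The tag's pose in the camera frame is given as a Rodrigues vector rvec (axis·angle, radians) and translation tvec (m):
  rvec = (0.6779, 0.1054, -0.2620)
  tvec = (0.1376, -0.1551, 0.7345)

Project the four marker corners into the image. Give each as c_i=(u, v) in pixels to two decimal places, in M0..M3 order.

c0=(419.69, 162.99) c1=(581.57, 136.61) c2=(564.88, 23.94) c3=(381.87, 58.41)

Intrinsics K: fx=812.0, fy=581.2, cx=334.1, cy=222.0
Marker side s = 0.156 m; corners in marker frame (Z=0):
  M0 = (-0.0780, +0.0780, 0)
  M1 = (+0.0780, +0.0780, 0)
  M2 = (+0.0780, -0.0780, 0)
  M3 = (-0.0780, -0.0780, 0)
rvec = (0.6779, 0.1054, -0.2620), |rvec| = θ = 0.73437 rad = 42.076°
Rodrigues: sinθ=0.67012, 1−cosθ=0.25775; R = I + sinθ·[k]× + (1−cosθ)·[k]×²:
    [+0.96188 +0.27323 +0.01129]
    [-0.20493 +0.74756 -0.63179]
    [-0.18106 +0.60539 +0.77506]
t = (0.1376, -0.1551, 0.7345) m
M0: Pc = R·M0+t = (+0.08388, -0.08081, +0.79584); u = 812.0·(+0.08388)/0.79584 + 334.1 = 419.6876, v = 581.2·(-0.08081)/0.79584 + 222.0 = 162.9880
M1: Pc = R·M1+t = (+0.23394, -0.11277, +0.76760); u = 812.0·(+0.23394)/0.76760 + 334.1 = 581.5709, v = 581.2·(-0.11277)/0.76760 + 222.0 = 136.6107
M2: Pc = R·M2+t = (+0.19132, -0.22939, +0.67316); u = 812.0·(+0.19132)/0.67316 + 334.1 = 564.8755, v = 581.2·(-0.22939)/0.67316 + 222.0 = 23.9421
M3: Pc = R·M3+t = (+0.04126, -0.19743, +0.70140); u = 812.0·(+0.04126)/0.70140 + 334.1 = 381.8676, v = 581.2·(-0.19743)/0.70140 + 222.0 = 58.4083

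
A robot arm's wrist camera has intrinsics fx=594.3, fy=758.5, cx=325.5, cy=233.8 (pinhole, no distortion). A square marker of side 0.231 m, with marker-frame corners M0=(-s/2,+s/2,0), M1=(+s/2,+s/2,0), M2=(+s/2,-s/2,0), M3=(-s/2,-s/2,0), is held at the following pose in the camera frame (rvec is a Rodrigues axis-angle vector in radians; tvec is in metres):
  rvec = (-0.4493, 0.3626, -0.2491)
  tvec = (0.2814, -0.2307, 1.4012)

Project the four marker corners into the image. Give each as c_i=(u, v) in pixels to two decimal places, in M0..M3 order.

Intrinsics K: fx=594.3, fy=758.5, cx=325.5, cy=233.8
Marker side s = 0.231 m; corners in marker frame (Z=0):
  M0 = (-0.1155, +0.1155, 0)
  M1 = (+0.1155, +0.1155, 0)
  M2 = (+0.1155, -0.1155, 0)
  M3 = (-0.1155, -0.1155, 0)
rvec = (-0.4493, 0.3626, -0.2491), |rvec| = θ = 0.62881 rad = 36.028°
Rodrigues: sinθ=0.58818, 1−cosθ=0.19127; R = I + sinθ·[k]× + (1−cosθ)·[k]×²:
    [+0.90638 +0.15420 +0.39331]
    [-0.31181 +0.87233 +0.37658]
    [-0.28503 -0.46396 +0.83875]
t = (0.2814, -0.2307, 1.4012) m
M0: Pc = R·M0+t = (+0.19452, -0.09393, +1.38053); u = 594.3·(+0.19452)/1.38053 + 325.5 = 409.2392, v = 758.5·(-0.09393)/1.38053 + 233.8 = 182.1918
M1: Pc = R·M1+t = (+0.40390, -0.16596, +1.31469); u = 594.3·(+0.40390)/1.31469 + 325.5 = 508.0797, v = 758.5·(-0.16596)/1.31469 + 233.8 = 138.0505
M2: Pc = R·M2+t = (+0.36828, -0.36747, +1.42187); u = 594.3·(+0.36828)/1.42187 + 325.5 = 479.4295, v = 758.5·(-0.36747)/1.42187 + 233.8 = 37.7724
M3: Pc = R·M3+t = (+0.15890, -0.29544, +1.48771); u = 594.3·(+0.15890)/1.48771 + 325.5 = 388.9776, v = 758.5·(-0.29544)/1.48771 + 233.8 = 83.1718

c0=(409.24, 182.19) c1=(508.08, 138.05) c2=(479.43, 37.77) c3=(388.98, 83.17)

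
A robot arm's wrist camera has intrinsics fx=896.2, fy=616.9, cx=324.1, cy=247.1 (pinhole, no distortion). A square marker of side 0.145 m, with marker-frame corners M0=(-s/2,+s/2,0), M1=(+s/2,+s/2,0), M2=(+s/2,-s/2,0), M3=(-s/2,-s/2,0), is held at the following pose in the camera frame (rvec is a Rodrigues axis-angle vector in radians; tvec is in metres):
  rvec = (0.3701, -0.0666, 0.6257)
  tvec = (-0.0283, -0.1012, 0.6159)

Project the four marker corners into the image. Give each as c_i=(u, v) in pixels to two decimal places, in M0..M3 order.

Intrinsics K: fx=896.2, fy=616.9, cx=324.1, cy=247.1
Marker side s = 0.145 m; corners in marker frame (Z=0):
  M0 = (-0.0725, +0.0725, 0)
  M1 = (+0.0725, +0.0725, 0)
  M2 = (+0.0725, -0.0725, 0)
  M3 = (-0.0725, -0.0725, 0)
rvec = (0.3701, -0.0666, 0.6257), |rvec| = θ = 0.73001 rad = 41.826°
Rodrigues: sinθ=0.66687, 1−cosθ=0.25483; R = I + sinθ·[k]× + (1−cosθ)·[k]×²:
    [+0.81067 -0.58338 +0.04989]
    [+0.55980 +0.74729 -0.35802]
    [+0.17157 +0.31817 +0.93238]
t = (-0.0283, -0.1012, 0.6159) m
M0: Pc = R·M0+t = (-0.12937, -0.08761, +0.62653); u = 896.2·(-0.12937)/0.62653 + 324.1 = 139.0487, v = 616.9·(-0.08761)/0.62653 + 247.1 = 160.8392
M1: Pc = R·M1+t = (-0.01182, -0.00644, +0.65141); u = 896.2·(-0.01182)/0.65141 + 324.1 = 307.8365, v = 616.9·(-0.00644)/0.65141 + 247.1 = 241.0051
M2: Pc = R·M2+t = (+0.07277, -0.11479, +0.60527); u = 896.2·(+0.07277)/0.60527 + 324.1 = 431.8447, v = 616.9·(-0.11479)/0.60527 + 247.1 = 130.1018
M3: Pc = R·M3+t = (-0.04478, -0.19596, +0.58039); u = 896.2·(-0.04478)/0.58039 + 324.1 = 254.9560, v = 616.9·(-0.19596)/0.58039 + 247.1 = 38.8098

c0=(139.05, 160.84) c1=(307.84, 241.01) c2=(431.84, 130.10) c3=(254.96, 38.81)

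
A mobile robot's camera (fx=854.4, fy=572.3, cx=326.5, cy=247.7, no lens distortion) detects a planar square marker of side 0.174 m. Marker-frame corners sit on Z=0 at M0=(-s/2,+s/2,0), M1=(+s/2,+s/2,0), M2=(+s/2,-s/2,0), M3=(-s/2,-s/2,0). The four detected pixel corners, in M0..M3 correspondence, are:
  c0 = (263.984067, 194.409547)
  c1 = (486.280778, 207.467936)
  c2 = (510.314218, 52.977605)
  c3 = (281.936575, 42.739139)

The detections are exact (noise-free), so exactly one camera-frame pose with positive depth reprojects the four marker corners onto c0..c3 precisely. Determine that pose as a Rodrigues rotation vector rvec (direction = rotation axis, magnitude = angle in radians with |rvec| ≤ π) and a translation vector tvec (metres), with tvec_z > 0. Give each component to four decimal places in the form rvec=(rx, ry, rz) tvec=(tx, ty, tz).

Intrinsics K: fx=854.4, fy=572.3, cx=326.5, cy=247.7
Marker side s = 0.174 m; corners in marker frame (Z=0):
  M0 = (-0.0870, +0.0870, 0)
  M1 = (+0.0870, +0.0870, 0)
  M2 = (+0.0870, -0.0870, 0)
  M3 = (-0.0870, -0.0870, 0)
Detected image corners:
  c0 = (263.984067, 194.409547) px
  c1 = (486.280778, 207.467936) px
  c2 = (510.314218, 52.977605) px
  c3 = (281.936575, 42.739139) px
Planar DLT: solve 8×8 A·h = b for H (H[2,2]=1):
  H  [+1249.76433 -64.86156 +384.35192]
  H  [+52.51166 +897.62891 +125.29962]
  H  [-0.11684 +0.14421 +1.00000]
B = K⁻¹H; ‖b₁‖=1.518595, ‖b₂‖=1.518595; λ = 2/(‖b₁‖+‖b₂‖) = 0.658503, sign → tz>0 ⇒ λ=+0.658503
r₁ = λ·B[:,0] = (+0.99262,+0.09372,-0.07694); r₂ = λ·B[:,1] = (-0.08628,+0.99174,+0.09496)
r₃ = r₁×r₂ = (+0.08520,-0.08762,+0.99250); SVD([r₁ r₂ r₃]) → R = UVᵀ:
  R  [+0.99262 -0.08628 +0.08520]
  R  [+0.09372 +0.99174 -0.08762]
  R  [-0.07694 +0.09496 +0.99250]
t = (+0.04459, -0.14084, +0.65850) m
tr R = 2.976859; θ = arccos((tr R − 1)/2) = 0.152268 rad = 8.724°
axis k = ((R−Rᵀ)₃₂, (R−Rᵀ)₁₃, (R−Rᵀ)₂₁) / (2 sinθ) = (+0.601863, +0.534499, +0.593356)
rvec = θ·k = (+0.091644, +0.081387, +0.090349)

rvec=(0.0916, 0.0814, 0.0903) tvec=(0.0446, -0.1408, 0.6585)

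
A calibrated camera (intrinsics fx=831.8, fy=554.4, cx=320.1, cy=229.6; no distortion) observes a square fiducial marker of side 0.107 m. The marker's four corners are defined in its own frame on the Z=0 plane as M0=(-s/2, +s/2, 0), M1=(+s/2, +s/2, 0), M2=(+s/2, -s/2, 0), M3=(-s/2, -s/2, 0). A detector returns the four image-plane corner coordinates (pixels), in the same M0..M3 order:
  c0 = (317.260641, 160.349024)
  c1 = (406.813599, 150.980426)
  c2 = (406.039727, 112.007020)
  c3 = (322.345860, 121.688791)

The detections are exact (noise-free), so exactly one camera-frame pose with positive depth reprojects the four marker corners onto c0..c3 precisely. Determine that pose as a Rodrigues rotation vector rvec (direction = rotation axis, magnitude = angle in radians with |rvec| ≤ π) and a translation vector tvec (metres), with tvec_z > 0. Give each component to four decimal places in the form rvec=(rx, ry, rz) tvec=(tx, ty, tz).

Intrinsics K: fx=831.8, fy=554.4, cx=320.1, cy=229.6
Marker side s = 0.107 m; corners in marker frame (Z=0):
  M0 = (-0.0535, +0.0535, 0)
  M1 = (+0.0535, +0.0535, 0)
  M2 = (+0.0535, -0.0535, 0)
  M3 = (-0.0535, -0.0535, 0)
Detected image corners:
  c0 = (317.260641, 160.349024) px
  c1 = (406.813599, 150.980426) px
  c2 = (406.039727, 112.007020) px
  c3 = (322.345860, 121.688791) px
Planar DLT: solve 8×8 A·h = b for H (H[2,2]=1):
  H  [+724.41048 -252.12045 +362.61430]
  H  [-120.67322 +275.83675 +135.65304]
  H  [-0.23194 -0.63791 +1.00000]
B = K⁻¹H; ‖b₁‖=0.995225, ‖b₂‖=0.995225; λ = 2/(‖b₁‖+‖b₂‖) = 1.004798, sign → tz>0 ⇒ λ=+1.004798
r₁ = λ·B[:,0] = (+0.96476,-0.12219,-0.23305); r₂ = λ·B[:,1] = (-0.05789,+0.76538,-0.64097)
r₃ = r₁×r₂ = (+0.25669,+0.63187,+0.73133); SVD([r₁ r₂ r₃]) → R = UVᵀ:
  R  [+0.96476 -0.05789 +0.25669]
  R  [-0.12219 +0.76538 +0.63187]
  R  [-0.23305 -0.64097 +0.73133]
t = (+0.05136, -0.17027, +1.00480) m
tr R = 2.461469; θ = arccos((tr R − 1)/2) = 0.751399 rad = 43.052°
axis k = ((R−Rᵀ)₃₂, (R−Rᵀ)₁₃, (R−Rᵀ)₂₁) / (2 sinθ) = (-0.932264, +0.358701, -0.047095)
rvec = θ·k = (-0.700502, +0.269528, -0.035387)

rvec=(-0.7005, 0.2695, -0.0354) tvec=(0.0514, -0.1703, 1.0048)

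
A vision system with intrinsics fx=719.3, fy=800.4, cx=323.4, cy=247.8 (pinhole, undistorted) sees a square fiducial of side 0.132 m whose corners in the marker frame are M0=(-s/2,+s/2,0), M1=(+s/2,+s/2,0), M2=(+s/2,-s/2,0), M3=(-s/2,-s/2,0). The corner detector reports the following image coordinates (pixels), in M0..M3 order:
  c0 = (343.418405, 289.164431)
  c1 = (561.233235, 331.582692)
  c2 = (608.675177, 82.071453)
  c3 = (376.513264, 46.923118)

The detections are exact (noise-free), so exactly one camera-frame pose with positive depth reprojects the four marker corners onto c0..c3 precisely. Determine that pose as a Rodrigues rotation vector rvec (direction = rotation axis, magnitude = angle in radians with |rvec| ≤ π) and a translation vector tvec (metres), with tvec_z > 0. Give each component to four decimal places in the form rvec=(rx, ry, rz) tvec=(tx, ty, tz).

rvec=(0.1741, 0.1390, 0.1553) tvec=(0.0863, -0.0303, 0.4241)

Intrinsics K: fx=719.3, fy=800.4, cx=323.4, cy=247.8
Marker side s = 0.132 m; corners in marker frame (Z=0):
  M0 = (-0.0660, +0.0660, 0)
  M1 = (+0.0660, +0.0660, 0)
  M2 = (+0.0660, -0.0660, 0)
  M3 = (-0.0660, -0.0660, 0)
Detected image corners:
  c0 = (343.418405, 289.164431) px
  c1 = (561.233235, 331.582692) px
  c2 = (608.675177, 82.071453) px
  c3 = (376.513264, 46.923118) px
Planar DLT: solve 8×8 A·h = b for H (H[2,2]=1):
  H  [+1564.97555 -100.46280 +469.71985]
  H  [+239.87342 +1942.92272 +190.55755]
  H  [-0.29195 +0.43084 +1.00000]
B = K⁻¹H; ‖b₁‖=2.357847, ‖b₂‖=2.357847; λ = 2/(‖b₁‖+‖b₂‖) = 0.424116, sign → tz>0 ⇒ λ=+0.424116
r₁ = λ·B[:,0] = (+0.97842,+0.16544,-0.12382); r₂ = λ·B[:,1] = (-0.14139,+0.97294,+0.18273)
r₃ = r₁×r₂ = (+0.15070,-0.16127,+0.97534); SVD([r₁ r₂ r₃]) → R = UVᵀ:
  R  [+0.97842 -0.14139 +0.15070]
  R  [+0.16544 +0.97294 -0.16127]
  R  [-0.12382 +0.18273 +0.97534]
t = (+0.08627, -0.03033, +0.42412) m
tr R = 2.926696; θ = arccos((tr R − 1)/2) = 0.271581 rad = 15.560°
axis k = ((R−Rᵀ)₃₂, (R−Rᵀ)₁₃, (R−Rᵀ)₂₁) / (2 sinθ) = (+0.641180, +0.511686, +0.571897)
rvec = θ·k = (+0.174132, +0.138964, +0.155316)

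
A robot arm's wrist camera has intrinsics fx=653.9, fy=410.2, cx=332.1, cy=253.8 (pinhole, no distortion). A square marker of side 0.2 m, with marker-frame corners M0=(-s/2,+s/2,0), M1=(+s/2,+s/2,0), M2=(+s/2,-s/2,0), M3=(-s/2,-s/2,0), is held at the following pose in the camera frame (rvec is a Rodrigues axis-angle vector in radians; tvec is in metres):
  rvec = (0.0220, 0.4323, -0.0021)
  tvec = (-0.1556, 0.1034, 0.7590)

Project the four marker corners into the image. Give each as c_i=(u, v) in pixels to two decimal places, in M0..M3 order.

Intrinsics K: fx=653.9, fy=410.2, cx=332.1, cy=253.8
Marker side s = 0.2 m; corners in marker frame (Z=0):
  M0 = (-0.1000, +0.1000, 0)
  M1 = (+0.1000, +0.1000, 0)
  M2 = (+0.1000, -0.1000, 0)
  M3 = (-0.1000, -0.1000, 0)
rvec = (0.0220, 0.4323, -0.0021), |rvec| = θ = 0.43286 rad = 24.801°
Rodrigues: sinθ=0.41947, 1−cosθ=0.09223; R = I + sinθ·[k]× + (1−cosθ)·[k]×²:
    [+0.90801 +0.00672 +0.41890]
    [+0.00265 +0.99976 -0.02177]
    [-0.41895 +0.02087 +0.90777]
t = (-0.1556, 0.1034, 0.7590) m
M0: Pc = R·M0+t = (-0.24573, +0.20311, +0.80298); u = 653.9·(-0.24573)/0.80298 + 332.1 = 131.9932, v = 410.2·(+0.20311)/0.80298 + 253.8 = 357.5586
M1: Pc = R·M1+t = (-0.06413, +0.20364, +0.71919); u = 653.9·(-0.06413)/0.71919 + 332.1 = 273.7941, v = 410.2·(+0.20364)/0.71919 + 253.8 = 369.9489
M2: Pc = R·M2+t = (-0.06547, +0.00369, +0.71502); u = 653.9·(-0.06547)/0.71502 + 332.1 = 272.2253, v = 410.2·(+0.00369)/0.71502 + 253.8 = 255.9162
M3: Pc = R·M3+t = (-0.24707, +0.00316, +0.79881); u = 653.9·(-0.24707)/0.79881 + 332.1 = 129.8478, v = 410.2·(+0.00316)/0.79881 + 253.8 = 255.4224

c0=(131.99, 357.56) c1=(273.79, 369.95) c2=(272.23, 255.92) c3=(129.85, 255.42)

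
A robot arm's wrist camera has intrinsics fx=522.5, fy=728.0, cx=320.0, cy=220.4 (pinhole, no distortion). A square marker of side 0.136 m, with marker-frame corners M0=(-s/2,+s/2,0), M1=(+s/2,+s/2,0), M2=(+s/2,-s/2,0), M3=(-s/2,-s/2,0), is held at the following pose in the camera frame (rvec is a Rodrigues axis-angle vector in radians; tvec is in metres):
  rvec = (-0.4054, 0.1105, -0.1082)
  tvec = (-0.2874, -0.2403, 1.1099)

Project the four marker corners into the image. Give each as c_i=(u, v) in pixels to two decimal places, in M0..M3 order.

Intrinsics K: fx=522.5, fy=728.0, cx=320.0, cy=220.4
Marker side s = 0.136 m; corners in marker frame (Z=0):
  M0 = (-0.0680, +0.0680, 0)
  M1 = (+0.0680, +0.0680, 0)
  M2 = (+0.0680, -0.0680, 0)
  M3 = (-0.0680, -0.0680, 0)
rvec = (-0.4054, 0.1105, -0.1082), |rvec| = θ = 0.43390 rad = 24.860°
Rodrigues: sinθ=0.42041, 1−cosθ=0.09267; R = I + sinθ·[k]× + (1−cosθ)·[k]×²:
    [+0.98823 +0.08279 +0.12866]
    [-0.12689 +0.91334 +0.38691]
    [-0.08548 -0.39868 +0.91310]
t = (-0.2874, -0.2403, 1.1099) m
M0: Pc = R·M0+t = (-0.34897, -0.16956, +1.08860); u = 522.5·(-0.34897)/1.08860 + 320.0 = 152.5037, v = 728.0·(-0.16956)/1.08860 + 220.4 = 107.0042
M1: Pc = R·M1+t = (-0.21457, -0.18682, +1.07698); u = 522.5·(-0.21457)/1.07698 + 320.0 = 215.9000, v = 728.0·(-0.18682)/1.07698 + 220.4 = 94.1155
M2: Pc = R·M2+t = (-0.22583, -0.31104, +1.13120); u = 522.5·(-0.22583)/1.13120 + 320.0 = 215.6892, v = 728.0·(-0.31104)/1.13120 + 220.4 = 20.2282
M3: Pc = R·M3+t = (-0.36023, -0.29378, +1.14282); u = 522.5·(-0.36023)/1.14282 + 320.0 = 155.3028, v = 728.0·(-0.29378)/1.14282 + 220.4 = 33.2570

c0=(152.50, 107.00) c1=(215.90, 94.12) c2=(215.69, 20.23) c3=(155.30, 33.26)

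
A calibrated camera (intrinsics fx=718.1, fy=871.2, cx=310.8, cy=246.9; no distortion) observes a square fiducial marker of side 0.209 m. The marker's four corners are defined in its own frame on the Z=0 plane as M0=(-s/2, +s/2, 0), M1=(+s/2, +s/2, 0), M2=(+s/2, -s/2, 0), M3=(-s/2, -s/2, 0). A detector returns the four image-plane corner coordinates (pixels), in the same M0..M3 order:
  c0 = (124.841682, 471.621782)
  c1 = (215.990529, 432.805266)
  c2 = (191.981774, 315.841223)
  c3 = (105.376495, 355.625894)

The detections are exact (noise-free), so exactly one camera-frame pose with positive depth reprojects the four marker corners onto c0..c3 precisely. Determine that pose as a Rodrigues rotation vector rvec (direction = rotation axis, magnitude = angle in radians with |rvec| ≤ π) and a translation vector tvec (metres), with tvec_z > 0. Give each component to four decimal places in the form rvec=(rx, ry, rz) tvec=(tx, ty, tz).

Intrinsics K: fx=718.1, fy=871.2, cx=310.8, cy=246.9
Marker side s = 0.209 m; corners in marker frame (Z=0):
  M0 = (-0.1045, +0.1045, 0)
  M1 = (+0.1045, +0.1045, 0)
  M2 = (+0.1045, -0.1045, 0)
  M3 = (-0.1045, -0.1045, 0)
Detected image corners:
  c0 = (124.841682, 471.621782) px
  c1 = (215.990529, 432.805266) px
  c2 = (191.981774, 315.841223) px
  c3 = (105.376495, 355.625894) px
Planar DLT: solve 8×8 A·h = b for H (H[2,2]=1):
  H  [+406.97760 +69.25900 +158.77655]
  H  [-232.60317 +471.81197 +392.88503]
  H  [-0.11298 -0.21697 +1.00000]
B = K⁻¹H; ‖b₁‖=0.668572, ‖b₂‖=0.668572; λ = 2/(‖b₁‖+‖b₂‖) = 1.495726, sign → tz>0 ⇒ λ=+1.495726
r₁ = λ·B[:,0] = (+0.92083,-0.35146,-0.16898); r₂ = λ·B[:,1] = (+0.28472,+0.90201,-0.32453)
r₃ = r₁×r₂ = (+0.26648,+0.25072,+0.93066); SVD([r₁ r₂ r₃]) → R = UVᵀ:
  R  [+0.92083 +0.28472 +0.26648]
  R  [-0.35146 +0.90201 +0.25072]
  R  [-0.16898 -0.32453 +0.93066]
t = (-0.31665, +0.25064, +1.49573) m
tr R = 2.753493; θ = arccos((tr R − 1)/2) = 0.501741 rad = 28.748°
axis k = ((R−Rᵀ)₃₂, (R−Rᵀ)₁₃, (R−Rᵀ)₂₁) / (2 sinθ) = (-0.598036, +0.452707, -0.661370)
rvec = θ·k = (-0.300059, +0.227142, -0.331837)

rvec=(-0.3001, 0.2271, -0.3318) tvec=(-0.3166, 0.2506, 1.4957)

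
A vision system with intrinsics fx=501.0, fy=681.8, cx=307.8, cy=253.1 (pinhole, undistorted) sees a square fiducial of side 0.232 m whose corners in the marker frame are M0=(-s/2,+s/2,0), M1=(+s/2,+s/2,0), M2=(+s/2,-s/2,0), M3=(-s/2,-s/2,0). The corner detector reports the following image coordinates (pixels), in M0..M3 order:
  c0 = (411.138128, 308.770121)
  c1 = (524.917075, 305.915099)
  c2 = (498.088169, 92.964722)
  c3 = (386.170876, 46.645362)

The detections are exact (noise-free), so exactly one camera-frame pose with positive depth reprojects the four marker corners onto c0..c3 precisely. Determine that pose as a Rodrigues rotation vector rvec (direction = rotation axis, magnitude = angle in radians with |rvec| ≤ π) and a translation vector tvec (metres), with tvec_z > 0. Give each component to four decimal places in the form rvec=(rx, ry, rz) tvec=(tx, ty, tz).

rvec=(-0.2069, -0.6385, -0.0298) tvec=(0.1976, -0.0639, 0.6475)

Intrinsics K: fx=501.0, fy=681.8, cx=307.8, cy=253.1
Marker side s = 0.232 m; corners in marker frame (Z=0):
  M0 = (-0.1160, +0.1160, 0)
  M1 = (+0.1160, +0.1160, 0)
  M2 = (+0.1160, -0.1160, 0)
  M3 = (-0.1160, -0.1160, 0)
Detected image corners:
  c0 = (411.138128, 308.770121) px
  c1 = (524.917075, 305.915099) px
  c2 = (498.088169, 92.964722) px
  c3 = (386.170876, 46.645362) px
Planar DLT: solve 8×8 A·h = b for H (H[2,2]=1):
  H  [+904.08996 -16.18722 +460.66439]
  H  [+270.26685 +959.44074 +185.84856]
  H  [+0.91810 -0.28181 +1.00000]
B = K⁻¹H; ‖b₁‖=1.544305, ‖b₂‖=1.544305; λ = 2/(‖b₁‖+‖b₂‖) = 0.647541, sign → tz>0 ⇒ λ=+0.647541
r₁ = λ·B[:,0] = (+0.80329,+0.03599,+0.59451); r₂ = λ·B[:,1] = (+0.09119,+0.97897,-0.18248)
r₃ = r₁×r₂ = (-0.58857,+0.20080,+0.78311); SVD([r₁ r₂ r₃]) → R = UVᵀ:
  R  [+0.80329 +0.09119 -0.58857]
  R  [+0.03599 +0.97897 +0.20080]
  R  [+0.59451 -0.18248 +0.78311]
t = (+0.19758, -0.06387, +0.64754) m
tr R = 2.565368; θ = arccos((tr R − 1)/2) = 0.671830 rad = 38.493°
axis k = ((R−Rᵀ)₃₂, (R−Rᵀ)₁₃, (R−Rᵀ)₂₁) / (2 sinθ) = (-0.307894, -0.950387, -0.044341)
rvec = θ·k = (-0.206852, -0.638498, -0.029790)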